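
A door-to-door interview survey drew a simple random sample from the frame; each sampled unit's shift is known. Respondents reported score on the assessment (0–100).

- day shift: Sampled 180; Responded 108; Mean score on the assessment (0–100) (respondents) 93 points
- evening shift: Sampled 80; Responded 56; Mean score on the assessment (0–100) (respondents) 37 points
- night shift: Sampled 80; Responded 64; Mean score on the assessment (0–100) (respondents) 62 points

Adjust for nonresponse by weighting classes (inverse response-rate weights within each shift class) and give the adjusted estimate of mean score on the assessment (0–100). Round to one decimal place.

72.5

Class response rates: day shift 108/180 = 60%, evening shift 56/80 = 70%, night shift 64/80 = 80%.
Each respondent's weight = sampled/responded in their class; summing within a class gives n_sampled, so:
  day shift: 180 × 93 = 16,740
  evening shift: 80 × 37 = 2960
  night shift: 80 × 62 = 4960
Adjusted estimate = 24,660 / 340 = 72.5294 → 72.5.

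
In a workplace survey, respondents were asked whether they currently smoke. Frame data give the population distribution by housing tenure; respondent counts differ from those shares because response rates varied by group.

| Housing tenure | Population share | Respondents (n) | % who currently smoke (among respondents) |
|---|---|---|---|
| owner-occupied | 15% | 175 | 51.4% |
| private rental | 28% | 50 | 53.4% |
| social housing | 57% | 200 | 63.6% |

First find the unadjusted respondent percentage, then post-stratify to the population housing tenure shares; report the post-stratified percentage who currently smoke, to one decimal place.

Without adjustment, the pooled respondent share is:
  (175/425)×51.4 + (50/425)×53.4 + (200/425)×63.6 = 57.3765%
Post-stratified estimate weights by population shares:
  0.15×51.4 + 0.28×53.4 + 0.57×63.6 = 58.914%

58.9%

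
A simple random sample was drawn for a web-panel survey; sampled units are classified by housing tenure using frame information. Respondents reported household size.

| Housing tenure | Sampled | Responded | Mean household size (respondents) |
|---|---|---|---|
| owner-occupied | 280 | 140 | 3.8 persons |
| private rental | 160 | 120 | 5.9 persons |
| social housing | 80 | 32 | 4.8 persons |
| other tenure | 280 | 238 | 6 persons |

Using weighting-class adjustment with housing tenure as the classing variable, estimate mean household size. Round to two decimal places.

5.09

Class response rates: owner-occupied 140/280 = 50%, private rental 120/160 = 75%, social housing 32/80 = 40%, other tenure 238/280 = 85%.
Inverse-response-rate weighting restores each class to its sampled count, so class totals weight by n_sampled:
  owner-occupied: 280 × 3.8 = 1064
  private rental: 160 × 5.9 = 944
  social housing: 80 × 4.8 = 384
  other tenure: 280 × 6 = 1680
Adjusted estimate = 4072 / 800 = 5.09 → 5.09.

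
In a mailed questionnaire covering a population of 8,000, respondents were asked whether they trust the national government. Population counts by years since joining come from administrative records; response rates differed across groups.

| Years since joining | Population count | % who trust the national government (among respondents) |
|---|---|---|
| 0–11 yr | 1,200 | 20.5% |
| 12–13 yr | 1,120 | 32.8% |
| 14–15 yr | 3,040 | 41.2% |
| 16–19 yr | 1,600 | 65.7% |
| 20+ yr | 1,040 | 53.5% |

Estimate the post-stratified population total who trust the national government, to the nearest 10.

3,470

Apply each group's respondent rate to its population count:
  0–11 yr: 1,200 × 20.5% = 246
  12–13 yr: 1,120 × 32.8% = 367.36
  14–15 yr: 3,040 × 41.2% = 1252.48
  16–19 yr: 1,600 × 65.7% = 1051.2
  20+ yr: 1,040 × 53.5% = 556.4
Estimated total = 3473.44 → 3,470.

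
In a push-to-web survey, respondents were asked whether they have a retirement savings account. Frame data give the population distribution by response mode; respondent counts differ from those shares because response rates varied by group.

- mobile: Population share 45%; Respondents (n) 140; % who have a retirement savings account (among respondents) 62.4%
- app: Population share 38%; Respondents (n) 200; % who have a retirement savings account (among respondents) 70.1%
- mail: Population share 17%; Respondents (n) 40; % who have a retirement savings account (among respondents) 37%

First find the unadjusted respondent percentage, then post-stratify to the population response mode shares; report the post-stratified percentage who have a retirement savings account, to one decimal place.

Naive respondent-only estimate (weights = respondent counts):
  (140/380)×62.4 + (200/380)×70.1 + (40/380)×37 = 63.7789%
Reweighting by population response mode shares:
  0.45×62.4 + 0.38×70.1 + 0.17×37 = 61.008%

61.0%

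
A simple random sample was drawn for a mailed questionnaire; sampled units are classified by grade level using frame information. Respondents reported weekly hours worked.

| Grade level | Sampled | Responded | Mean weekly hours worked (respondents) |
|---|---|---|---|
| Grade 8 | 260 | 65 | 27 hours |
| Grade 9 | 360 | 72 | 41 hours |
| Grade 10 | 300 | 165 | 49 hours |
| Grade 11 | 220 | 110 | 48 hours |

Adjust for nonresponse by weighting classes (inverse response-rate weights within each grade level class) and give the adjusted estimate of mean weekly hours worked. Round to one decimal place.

41.3

Class response rates: Grade 8 65/260 = 25%, Grade 9 72/360 = 20%, Grade 10 165/300 = 55%, Grade 11 110/220 = 50%.
Weighting each respondent by the inverse class response rate inflates each class back to its sampled size, so the class weight is n_sampled:
  Grade 8: 260 × 27 = 7020
  Grade 9: 360 × 41 = 14,760
  Grade 10: 300 × 49 = 14,700
  Grade 11: 220 × 48 = 10,560
Adjusted estimate = 47,040 / 1,140 = 41.2632 → 41.3.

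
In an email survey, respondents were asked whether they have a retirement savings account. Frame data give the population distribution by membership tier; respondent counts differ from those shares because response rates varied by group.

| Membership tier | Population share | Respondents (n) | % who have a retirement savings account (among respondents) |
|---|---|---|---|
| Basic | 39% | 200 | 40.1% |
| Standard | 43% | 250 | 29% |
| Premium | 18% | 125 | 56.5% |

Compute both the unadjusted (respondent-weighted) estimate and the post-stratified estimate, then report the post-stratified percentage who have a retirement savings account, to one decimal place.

38.3%

Naive respondent-only estimate (weights = respondent counts):
  (200/575)×40.1 + (250/575)×29 + (125/575)×56.5 = 38.8391%
Post-stratified estimate weights by population shares:
  0.39×40.1 + 0.43×29 + 0.18×56.5 = 38.279%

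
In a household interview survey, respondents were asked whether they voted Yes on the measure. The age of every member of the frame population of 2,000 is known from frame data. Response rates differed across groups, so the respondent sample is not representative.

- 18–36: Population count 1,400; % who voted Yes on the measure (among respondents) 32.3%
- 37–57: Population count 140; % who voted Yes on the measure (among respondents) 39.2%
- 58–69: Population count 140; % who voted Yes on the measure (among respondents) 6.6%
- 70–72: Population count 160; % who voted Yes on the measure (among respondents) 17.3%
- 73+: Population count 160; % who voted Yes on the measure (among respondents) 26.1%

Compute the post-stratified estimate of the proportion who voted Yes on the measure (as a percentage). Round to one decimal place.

Reweight to the known age distribution:
  18–36: (1,400/2,000) × 32.3 = 22.61
  37–57: (140/2,000) × 39.2 = 2.744
  58–69: (140/2,000) × 6.6 = 0.462
  70–72: (160/2,000) × 17.3 = 1.384
  73+: (160/2,000) × 26.1 = 2.088
Post-stratified estimate = 29.288 → 29.3%.

29.3%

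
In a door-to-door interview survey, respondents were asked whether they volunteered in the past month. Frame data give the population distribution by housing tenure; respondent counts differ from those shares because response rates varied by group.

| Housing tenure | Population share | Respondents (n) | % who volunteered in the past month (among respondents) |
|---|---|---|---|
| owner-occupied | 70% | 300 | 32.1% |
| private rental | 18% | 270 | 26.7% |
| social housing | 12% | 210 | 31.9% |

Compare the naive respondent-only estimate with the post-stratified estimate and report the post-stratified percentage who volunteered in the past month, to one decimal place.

Naive respondent-only estimate (weights = respondent counts):
  (300/780)×32.1 + (270/780)×26.7 + (210/780)×31.9 = 30.1769%
Post-stratifying to population shares instead:
  0.7×32.1 + 0.18×26.7 + 0.12×31.9 = 31.104%

31.1%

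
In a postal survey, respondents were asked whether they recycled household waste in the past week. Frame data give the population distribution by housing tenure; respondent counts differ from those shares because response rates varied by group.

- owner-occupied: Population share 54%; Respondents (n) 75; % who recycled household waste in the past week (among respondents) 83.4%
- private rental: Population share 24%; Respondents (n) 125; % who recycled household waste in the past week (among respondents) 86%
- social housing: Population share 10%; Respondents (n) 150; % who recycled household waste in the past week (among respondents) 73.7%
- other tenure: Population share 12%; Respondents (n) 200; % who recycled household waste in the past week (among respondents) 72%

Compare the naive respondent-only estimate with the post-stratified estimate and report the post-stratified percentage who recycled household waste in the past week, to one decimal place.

Unadjusted (pooled respondent) estimate weights by respondent counts:
  (75/550)×83.4 + (125/550)×86 + (150/550)×73.7 + (200/550)×72 = 77.2%
Post-stratified estimate weights by population shares:
  0.54×83.4 + 0.24×86 + 0.1×73.7 + 0.12×72 = 81.686%

81.7%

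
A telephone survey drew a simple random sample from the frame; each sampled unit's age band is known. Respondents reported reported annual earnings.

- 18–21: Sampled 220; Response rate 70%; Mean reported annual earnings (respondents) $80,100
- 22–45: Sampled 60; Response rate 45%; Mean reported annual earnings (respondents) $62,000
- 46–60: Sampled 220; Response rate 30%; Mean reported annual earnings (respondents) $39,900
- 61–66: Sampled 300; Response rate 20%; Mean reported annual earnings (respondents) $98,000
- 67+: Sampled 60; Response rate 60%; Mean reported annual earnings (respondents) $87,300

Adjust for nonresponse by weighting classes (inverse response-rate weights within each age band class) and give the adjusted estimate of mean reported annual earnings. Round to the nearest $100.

Each respondent's weight = sampled/responded in their class; summing within a class gives n_sampled, so:
  18–21: 220 × 80,100 = 17,622,000
  22–45: 60 × 62,000 = 3,720,000
  46–60: 220 × 39,900 = 8,778,000
  61–66: 300 × 98,000 = 29,400,000
  67+: 60 × 87,300 = 5,238,000
Adjusted estimate = 64,758,000 / 860 = 75,300 → $75,300.

$75,300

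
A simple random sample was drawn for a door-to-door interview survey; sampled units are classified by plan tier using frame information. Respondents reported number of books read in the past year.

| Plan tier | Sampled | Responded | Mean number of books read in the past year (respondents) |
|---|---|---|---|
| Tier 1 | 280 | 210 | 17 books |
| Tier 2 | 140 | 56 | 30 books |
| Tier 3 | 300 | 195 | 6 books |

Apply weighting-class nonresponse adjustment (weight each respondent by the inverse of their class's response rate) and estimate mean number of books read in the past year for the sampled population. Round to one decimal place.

14.9

Response rates by class: Tier 1 210/280 = 75%, Tier 2 56/140 = 40%, Tier 3 195/300 = 65%.
Inverse-response-rate weighting restores each class to its sampled count, so class totals weight by n_sampled:
  Tier 1: 280 × 17 = 4760
  Tier 2: 140 × 30 = 4200
  Tier 3: 300 × 6 = 1800
Adjusted estimate = 10,760 / 720 = 14.9444 → 14.9.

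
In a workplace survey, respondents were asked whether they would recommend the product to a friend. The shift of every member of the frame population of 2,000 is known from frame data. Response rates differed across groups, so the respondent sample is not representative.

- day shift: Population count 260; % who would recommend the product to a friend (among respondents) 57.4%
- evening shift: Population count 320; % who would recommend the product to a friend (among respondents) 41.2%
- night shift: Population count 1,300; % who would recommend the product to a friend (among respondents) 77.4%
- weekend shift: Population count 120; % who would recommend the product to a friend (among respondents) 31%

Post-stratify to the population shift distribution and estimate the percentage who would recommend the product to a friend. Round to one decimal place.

66.2%

Post-stratification weights by population share, not respondent share:
  day shift: (260/2,000) × 57.4 = 7.462
  evening shift: (320/2,000) × 41.2 = 6.592
  night shift: (1,300/2,000) × 77.4 = 50.31
  weekend shift: (120/2,000) × 31 = 1.86
Post-stratified estimate = 66.224 → 66.2%.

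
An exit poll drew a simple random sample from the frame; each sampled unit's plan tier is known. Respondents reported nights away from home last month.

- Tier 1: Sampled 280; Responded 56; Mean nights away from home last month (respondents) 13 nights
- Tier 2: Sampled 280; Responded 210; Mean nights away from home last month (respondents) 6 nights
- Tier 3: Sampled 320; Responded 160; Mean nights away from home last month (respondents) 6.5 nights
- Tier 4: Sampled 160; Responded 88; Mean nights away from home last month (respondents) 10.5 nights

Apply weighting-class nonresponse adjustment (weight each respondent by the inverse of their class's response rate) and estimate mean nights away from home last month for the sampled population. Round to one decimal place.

8.7

Response rates by class: Tier 1 56/280 = 20%, Tier 2 210/280 = 75%, Tier 3 160/320 = 50%, Tier 4 88/160 = 55%.
Inverse-response-rate weighting restores each class to its sampled count, so class totals weight by n_sampled:
  Tier 1: 280 × 13 = 3640
  Tier 2: 280 × 6 = 1680
  Tier 3: 320 × 6.5 = 2080
  Tier 4: 160 × 10.5 = 1680
Adjusted estimate = 9080 / 1,040 = 8.73077 → 8.7.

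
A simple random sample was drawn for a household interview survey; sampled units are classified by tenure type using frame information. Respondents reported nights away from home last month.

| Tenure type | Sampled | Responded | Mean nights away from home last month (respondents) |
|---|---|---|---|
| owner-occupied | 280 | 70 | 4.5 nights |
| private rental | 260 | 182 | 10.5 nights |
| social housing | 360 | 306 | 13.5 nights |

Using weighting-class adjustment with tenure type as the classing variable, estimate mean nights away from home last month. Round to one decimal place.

Class response rates: owner-occupied 70/280 = 25%, private rental 182/260 = 70%, social housing 306/360 = 85%.
Inverse-response-rate weighting restores each class to its sampled count, so class totals weight by n_sampled:
  owner-occupied: 280 × 4.5 = 1260
  private rental: 260 × 10.5 = 2730
  social housing: 360 × 13.5 = 4860
Adjusted estimate = 8850 / 900 = 9.83333 → 9.8.

9.8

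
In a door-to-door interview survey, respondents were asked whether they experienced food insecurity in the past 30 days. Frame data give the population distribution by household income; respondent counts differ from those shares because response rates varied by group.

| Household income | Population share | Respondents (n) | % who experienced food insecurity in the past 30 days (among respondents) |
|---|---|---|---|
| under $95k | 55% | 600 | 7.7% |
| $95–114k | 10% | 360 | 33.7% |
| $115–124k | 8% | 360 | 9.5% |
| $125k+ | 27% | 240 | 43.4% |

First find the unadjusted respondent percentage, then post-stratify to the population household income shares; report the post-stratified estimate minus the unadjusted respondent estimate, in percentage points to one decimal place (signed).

Naive respondent-only estimate (weights = respondent counts):
  (600/1560)×7.7 + (360/1560)×33.7 + (360/1560)×9.5 + (240/1560)×43.4 = 19.6077%
Post-stratified estimate weights by population shares:
  0.55×7.7 + 0.1×33.7 + 0.08×9.5 + 0.27×43.4 = 20.083%
Difference = 20.083 − 19.6077 = 0.4753 pp.

+0.5 percentage points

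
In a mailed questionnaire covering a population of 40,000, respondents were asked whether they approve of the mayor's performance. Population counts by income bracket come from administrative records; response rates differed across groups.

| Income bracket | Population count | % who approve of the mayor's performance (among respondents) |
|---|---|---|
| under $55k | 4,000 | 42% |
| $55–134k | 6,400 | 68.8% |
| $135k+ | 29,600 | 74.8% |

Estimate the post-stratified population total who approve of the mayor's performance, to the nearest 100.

Apply each group's respondent rate to its population count:
  under $55k: 4,000 × 42% = 1680
  $55–134k: 6,400 × 68.8% = 4403.2
  $135k+: 29,600 × 74.8% = 22140.8
Estimated total = 28,224 → 28,200.

28,200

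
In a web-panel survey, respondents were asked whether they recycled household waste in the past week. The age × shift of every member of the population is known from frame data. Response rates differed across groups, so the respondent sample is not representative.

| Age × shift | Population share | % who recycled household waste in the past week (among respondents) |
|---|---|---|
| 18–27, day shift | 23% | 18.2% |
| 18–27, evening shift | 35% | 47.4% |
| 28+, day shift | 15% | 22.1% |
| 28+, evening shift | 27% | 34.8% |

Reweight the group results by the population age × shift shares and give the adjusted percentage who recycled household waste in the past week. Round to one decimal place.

Post-stratification weights by population share, not respondent share:
  18–27, day shift: 0.23 × 18.2 = 4.186
  18–27, evening shift: 0.35 × 47.4 = 16.59
  28+, day shift: 0.15 × 22.1 = 3.315
  28+, evening shift: 0.27 × 34.8 = 9.396
Post-stratified estimate = 33.487 → 33.5%.

33.5%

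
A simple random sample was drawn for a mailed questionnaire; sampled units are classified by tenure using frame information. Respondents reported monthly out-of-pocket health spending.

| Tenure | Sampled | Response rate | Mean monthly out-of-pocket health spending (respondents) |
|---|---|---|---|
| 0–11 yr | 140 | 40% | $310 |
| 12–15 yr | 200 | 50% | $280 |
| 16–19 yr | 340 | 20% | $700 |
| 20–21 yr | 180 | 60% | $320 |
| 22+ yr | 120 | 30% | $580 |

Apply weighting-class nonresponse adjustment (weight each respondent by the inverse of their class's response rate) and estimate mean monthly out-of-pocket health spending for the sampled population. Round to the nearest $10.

Inverse-response-rate weighting restores each class to its sampled count, so class totals weight by n_sampled:
  0–11 yr: 140 × 310 = 43,400
  12–15 yr: 200 × 280 = 56,000
  16–19 yr: 340 × 700 = 238,000
  20–21 yr: 180 × 320 = 57,600
  22+ yr: 120 × 580 = 69,600
Adjusted estimate = 464,600 / 980 = 474.082 → $470.

$470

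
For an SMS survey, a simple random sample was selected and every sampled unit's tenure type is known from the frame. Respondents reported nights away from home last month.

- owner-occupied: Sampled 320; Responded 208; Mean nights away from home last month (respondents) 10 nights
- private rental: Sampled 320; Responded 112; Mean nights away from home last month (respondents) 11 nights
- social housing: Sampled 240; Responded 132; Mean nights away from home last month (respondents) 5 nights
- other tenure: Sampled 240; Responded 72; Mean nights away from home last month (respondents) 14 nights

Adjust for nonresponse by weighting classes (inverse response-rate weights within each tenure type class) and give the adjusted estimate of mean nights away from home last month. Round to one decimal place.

10.1

Class response rates: owner-occupied 208/320 = 65%, private rental 112/320 = 35%, social housing 132/240 = 55%, other tenure 72/240 = 30%.
With weight = n_sampled/n_responded per class, the weighted class total is n_sampled:
  owner-occupied: 320 × 10 = 3200
  private rental: 320 × 11 = 3520
  social housing: 240 × 5 = 1200
  other tenure: 240 × 14 = 3360
Adjusted estimate = 11,280 / 1,120 = 10.0714 → 10.1.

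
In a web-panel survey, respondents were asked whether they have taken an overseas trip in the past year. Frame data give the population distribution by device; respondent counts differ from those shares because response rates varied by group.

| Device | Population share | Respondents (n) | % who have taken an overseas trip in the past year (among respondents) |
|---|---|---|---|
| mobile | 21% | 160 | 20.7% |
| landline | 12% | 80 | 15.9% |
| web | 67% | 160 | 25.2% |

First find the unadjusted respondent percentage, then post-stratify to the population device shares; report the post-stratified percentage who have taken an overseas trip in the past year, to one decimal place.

Without adjustment, the pooled respondent share is:
  (160/400)×20.7 + (80/400)×15.9 + (160/400)×25.2 = 21.54%
Post-stratifying to population shares instead:
  0.21×20.7 + 0.12×15.9 + 0.67×25.2 = 23.139%

23.1%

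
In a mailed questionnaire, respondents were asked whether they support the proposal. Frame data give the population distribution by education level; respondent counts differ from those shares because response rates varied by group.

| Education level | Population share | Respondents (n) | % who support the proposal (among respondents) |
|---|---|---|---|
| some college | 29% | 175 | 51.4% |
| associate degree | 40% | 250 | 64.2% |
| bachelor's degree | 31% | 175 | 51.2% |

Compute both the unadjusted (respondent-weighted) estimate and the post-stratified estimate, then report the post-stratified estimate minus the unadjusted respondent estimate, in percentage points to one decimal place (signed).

-0.2 percentage points

Without adjustment, the pooled respondent share is:
  (175/600)×51.4 + (250/600)×64.2 + (175/600)×51.2 = 56.675%
Reweighting by population education level shares:
  0.29×51.4 + 0.4×64.2 + 0.31×51.2 = 56.458%
Difference = 56.458 − 56.675 = -0.217 pp.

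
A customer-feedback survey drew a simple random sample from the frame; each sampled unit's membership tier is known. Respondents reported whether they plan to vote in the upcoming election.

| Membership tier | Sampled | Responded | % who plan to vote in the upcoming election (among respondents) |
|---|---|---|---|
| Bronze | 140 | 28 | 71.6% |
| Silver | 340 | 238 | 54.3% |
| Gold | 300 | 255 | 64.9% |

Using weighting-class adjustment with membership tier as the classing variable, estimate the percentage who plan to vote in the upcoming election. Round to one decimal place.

61.5%

Class response rates: Bronze 28/140 = 20%, Silver 238/340 = 70%, Gold 255/300 = 85%.
With weight = n_sampled/n_responded per class, the weighted class total is n_sampled:
  Bronze: 140 × 71.6 = 10,024
  Silver: 340 × 54.3 = 18,462
  Gold: 300 × 64.9 = 19,470
Adjusted estimate = 47,956 / 780 = 61.4821 → 61.5%.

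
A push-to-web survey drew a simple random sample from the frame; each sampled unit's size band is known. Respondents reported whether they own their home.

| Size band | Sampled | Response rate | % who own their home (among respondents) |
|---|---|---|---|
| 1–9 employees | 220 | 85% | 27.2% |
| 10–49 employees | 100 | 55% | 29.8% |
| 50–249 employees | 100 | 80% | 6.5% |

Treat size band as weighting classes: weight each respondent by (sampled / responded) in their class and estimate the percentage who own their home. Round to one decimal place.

22.9%

Inverse-response-rate weighting restores each class to its sampled count, so class totals weight by n_sampled:
  1–9 employees: 220 × 27.2 = 5984
  10–49 employees: 100 × 29.8 = 2980
  50–249 employees: 100 × 6.5 = 650
Adjusted estimate = 9614 / 420 = 22.8905 → 22.9%.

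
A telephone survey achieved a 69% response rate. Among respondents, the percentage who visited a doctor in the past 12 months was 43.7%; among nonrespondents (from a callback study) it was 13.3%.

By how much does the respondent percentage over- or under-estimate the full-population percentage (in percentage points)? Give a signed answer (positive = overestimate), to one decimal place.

Nonresponse fraction = 1 − 0.69 = 0.31.
Bias = (nonresponse fraction) × (respondent percentage − nonrespondent percentage)
     = 0.31 × (43.7 − 13.3) = 0.31 × 30.4 = 9.424.

+9.4 percentage points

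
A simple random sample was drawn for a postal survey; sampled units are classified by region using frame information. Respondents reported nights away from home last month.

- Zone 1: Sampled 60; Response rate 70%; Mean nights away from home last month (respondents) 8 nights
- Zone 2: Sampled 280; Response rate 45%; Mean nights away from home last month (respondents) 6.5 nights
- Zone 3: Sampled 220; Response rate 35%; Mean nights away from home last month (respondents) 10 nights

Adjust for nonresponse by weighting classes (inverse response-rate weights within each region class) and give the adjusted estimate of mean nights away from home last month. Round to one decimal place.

8.0

With weight = n_sampled/n_responded per class, the weighted class total is n_sampled:
  Zone 1: 60 × 8 = 480
  Zone 2: 280 × 6.5 = 1820
  Zone 3: 220 × 10 = 2200
Adjusted estimate = 4500 / 560 = 8.03571 → 8.0.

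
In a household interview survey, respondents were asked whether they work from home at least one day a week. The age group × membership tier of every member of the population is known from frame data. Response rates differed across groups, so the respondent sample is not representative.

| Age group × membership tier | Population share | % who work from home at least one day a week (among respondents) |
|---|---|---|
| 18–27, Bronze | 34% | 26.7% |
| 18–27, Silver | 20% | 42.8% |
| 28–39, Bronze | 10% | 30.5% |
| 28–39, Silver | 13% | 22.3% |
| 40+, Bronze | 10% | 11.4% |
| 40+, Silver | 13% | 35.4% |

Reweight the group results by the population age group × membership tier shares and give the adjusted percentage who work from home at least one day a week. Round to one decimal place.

Post-stratification weights by population share, not respondent share:
  18–27, Bronze: 0.34 × 26.7 = 9.078
  18–27, Silver: 0.2 × 42.8 = 8.56
  28–39, Bronze: 0.1 × 30.5 = 3.05
  28–39, Silver: 0.13 × 22.3 = 2.899
  40+, Bronze: 0.1 × 11.4 = 1.14
  40+, Silver: 0.13 × 35.4 = 4.602
Post-stratified estimate = 29.329 → 29.3%.

29.3%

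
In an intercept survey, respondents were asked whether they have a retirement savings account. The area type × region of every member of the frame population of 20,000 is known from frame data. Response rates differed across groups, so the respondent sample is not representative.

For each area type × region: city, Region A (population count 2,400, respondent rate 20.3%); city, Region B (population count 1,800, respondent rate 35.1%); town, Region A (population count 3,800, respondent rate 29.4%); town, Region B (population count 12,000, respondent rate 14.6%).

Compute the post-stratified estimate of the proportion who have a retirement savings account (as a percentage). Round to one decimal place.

19.9%

Post-stratification weights by population share, not respondent share:
  city, Region A: (2,400/20,000) × 20.3 = 2.436
  city, Region B: (1,800/20,000) × 35.1 = 3.159
  town, Region A: (3,800/20,000) × 29.4 = 5.586
  town, Region B: (12,000/20,000) × 14.6 = 8.76
Post-stratified estimate = 19.941 → 19.9%.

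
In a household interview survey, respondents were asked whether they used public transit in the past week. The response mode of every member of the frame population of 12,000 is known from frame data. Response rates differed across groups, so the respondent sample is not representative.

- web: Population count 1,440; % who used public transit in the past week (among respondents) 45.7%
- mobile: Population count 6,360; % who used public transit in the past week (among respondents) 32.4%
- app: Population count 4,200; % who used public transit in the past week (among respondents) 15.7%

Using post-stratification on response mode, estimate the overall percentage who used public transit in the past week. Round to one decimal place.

28.2%

Weight each group's respondent value by its population share:
  web: (1,440/12,000) × 45.7 = 5.484
  mobile: (6,360/12,000) × 32.4 = 17.172
  app: (4,200/12,000) × 15.7 = 5.495
Post-stratified estimate = 28.151 → 28.2%.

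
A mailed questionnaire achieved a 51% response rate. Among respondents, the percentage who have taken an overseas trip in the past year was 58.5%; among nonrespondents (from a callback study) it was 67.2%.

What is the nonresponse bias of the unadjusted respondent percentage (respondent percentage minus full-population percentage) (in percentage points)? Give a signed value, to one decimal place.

Nonresponse fraction = 1 − 0.51 = 0.49.
Bias = (nonresponse fraction) × (respondent percentage − nonrespondent percentage)
     = 0.49 × (58.5 − 67.2) = 0.49 × -8.7 = -4.263.

-4.3 percentage points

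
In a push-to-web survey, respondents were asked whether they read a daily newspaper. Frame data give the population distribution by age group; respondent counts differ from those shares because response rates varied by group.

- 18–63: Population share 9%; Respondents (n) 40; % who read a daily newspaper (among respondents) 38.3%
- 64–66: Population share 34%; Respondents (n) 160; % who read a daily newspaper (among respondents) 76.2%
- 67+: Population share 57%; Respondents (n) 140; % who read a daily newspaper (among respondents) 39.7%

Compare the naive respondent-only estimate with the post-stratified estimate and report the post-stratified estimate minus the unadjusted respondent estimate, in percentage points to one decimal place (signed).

-4.7 percentage points

Without adjustment, the pooled respondent share is:
  (40/340)×38.3 + (160/340)×76.2 + (140/340)×39.7 = 56.7118%
Post-stratifying to population shares instead:
  0.09×38.3 + 0.34×76.2 + 0.57×39.7 = 51.984%
Difference = 51.984 − 56.7118 = -4.7278 pp.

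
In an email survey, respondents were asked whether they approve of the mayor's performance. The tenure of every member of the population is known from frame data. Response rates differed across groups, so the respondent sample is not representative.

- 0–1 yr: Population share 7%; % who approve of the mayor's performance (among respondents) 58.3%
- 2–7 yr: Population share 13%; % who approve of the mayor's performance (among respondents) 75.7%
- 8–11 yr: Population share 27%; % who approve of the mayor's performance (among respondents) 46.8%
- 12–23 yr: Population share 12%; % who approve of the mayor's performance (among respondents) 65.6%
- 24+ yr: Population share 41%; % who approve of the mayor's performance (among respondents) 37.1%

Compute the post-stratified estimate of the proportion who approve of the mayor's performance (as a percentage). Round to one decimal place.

Each cell contributes population-share × respondent value:
  0–1 yr: 0.07 × 58.3 = 4.081
  2–7 yr: 0.13 × 75.7 = 9.841
  8–11 yr: 0.27 × 46.8 = 12.636
  12–23 yr: 0.12 × 65.6 = 7.872
  24+ yr: 0.41 × 37.1 = 15.211
Post-stratified estimate = 49.641 → 49.6%.

49.6%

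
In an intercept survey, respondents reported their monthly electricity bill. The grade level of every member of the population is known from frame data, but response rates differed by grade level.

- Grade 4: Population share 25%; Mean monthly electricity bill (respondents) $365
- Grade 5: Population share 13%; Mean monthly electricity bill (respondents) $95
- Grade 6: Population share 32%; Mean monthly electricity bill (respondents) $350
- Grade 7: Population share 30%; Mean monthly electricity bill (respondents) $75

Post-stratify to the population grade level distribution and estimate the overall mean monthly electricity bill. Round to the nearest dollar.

Each cell contributes population-share × respondent value:
  Grade 4: 0.25 × 365 = 91.25
  Grade 5: 0.13 × 95 = 12.35
  Grade 6: 0.32 × 350 = 112
  Grade 7: 0.3 × 75 = 22.5
Post-stratified estimate = 238.1 → $238.

$238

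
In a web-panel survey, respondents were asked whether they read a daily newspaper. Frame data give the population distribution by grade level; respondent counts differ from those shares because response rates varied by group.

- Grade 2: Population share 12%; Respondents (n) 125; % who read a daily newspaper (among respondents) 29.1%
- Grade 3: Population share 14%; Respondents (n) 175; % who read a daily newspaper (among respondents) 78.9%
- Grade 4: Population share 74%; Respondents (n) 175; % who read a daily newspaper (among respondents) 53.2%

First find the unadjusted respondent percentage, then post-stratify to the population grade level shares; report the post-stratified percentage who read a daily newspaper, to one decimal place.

Without adjustment, the pooled respondent share is:
  (125/475)×29.1 + (175/475)×78.9 + (175/475)×53.2 = 56.3263%
Post-stratified estimate weights by population shares:
  0.12×29.1 + 0.14×78.9 + 0.74×53.2 = 53.906%

53.9%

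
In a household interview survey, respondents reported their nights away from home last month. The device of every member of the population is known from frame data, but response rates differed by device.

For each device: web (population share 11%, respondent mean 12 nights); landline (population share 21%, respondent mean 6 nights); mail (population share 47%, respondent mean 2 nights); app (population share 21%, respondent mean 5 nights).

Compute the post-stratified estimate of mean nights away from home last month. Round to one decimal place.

4.6

Weight each group's respondent value by its population share:
  web: 0.11 × 12 = 1.32
  landline: 0.21 × 6 = 1.26
  mail: 0.47 × 2 = 0.94
  app: 0.21 × 5 = 1.05
Post-stratified estimate = 4.57 → 4.6.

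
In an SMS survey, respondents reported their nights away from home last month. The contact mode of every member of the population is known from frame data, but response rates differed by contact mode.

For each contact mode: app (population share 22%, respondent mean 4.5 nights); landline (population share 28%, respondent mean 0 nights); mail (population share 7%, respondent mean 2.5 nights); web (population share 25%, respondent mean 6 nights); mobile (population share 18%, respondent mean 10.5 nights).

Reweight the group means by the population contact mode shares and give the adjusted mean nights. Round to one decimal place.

4.6

Post-stratification weights by population share, not respondent share:
  app: 0.22 × 4.5 = 0.99
  landline: 0.28 × 0 = 0
  mail: 0.07 × 2.5 = 0.175
  web: 0.25 × 6 = 1.5
  mobile: 0.18 × 10.5 = 1.89
Post-stratified estimate = 4.555 → 4.6.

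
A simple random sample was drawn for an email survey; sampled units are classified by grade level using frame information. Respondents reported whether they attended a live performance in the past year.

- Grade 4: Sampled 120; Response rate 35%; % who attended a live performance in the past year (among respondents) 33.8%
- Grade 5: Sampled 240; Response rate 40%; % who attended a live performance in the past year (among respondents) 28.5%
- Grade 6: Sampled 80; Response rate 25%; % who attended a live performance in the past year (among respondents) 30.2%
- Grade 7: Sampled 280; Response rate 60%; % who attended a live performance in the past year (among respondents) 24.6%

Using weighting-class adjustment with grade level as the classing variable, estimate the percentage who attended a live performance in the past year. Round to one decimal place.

Each respondent's weight = sampled/responded in their class; summing within a class gives n_sampled, so:
  Grade 4: 120 × 33.8 = 4056
  Grade 5: 240 × 28.5 = 6840
  Grade 6: 80 × 30.2 = 2416
  Grade 7: 280 × 24.6 = 6888
Adjusted estimate = 20,200 / 720 = 28.0556 → 28.1%.

28.1%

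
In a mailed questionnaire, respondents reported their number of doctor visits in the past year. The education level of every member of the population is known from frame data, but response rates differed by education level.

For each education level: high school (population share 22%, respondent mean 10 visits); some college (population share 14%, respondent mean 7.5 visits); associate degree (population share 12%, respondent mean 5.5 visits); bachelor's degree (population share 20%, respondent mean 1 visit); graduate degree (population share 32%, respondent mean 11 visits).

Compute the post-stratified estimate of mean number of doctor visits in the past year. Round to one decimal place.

Weight each group's respondent value by its population share:
  high school: 0.22 × 10 = 2.2
  some college: 0.14 × 7.5 = 1.05
  associate degree: 0.12 × 5.5 = 0.66
  bachelor's degree: 0.2 × 1 = 0.2
  graduate degree: 0.32 × 11 = 3.52
Post-stratified estimate = 7.63 → 7.6.

7.6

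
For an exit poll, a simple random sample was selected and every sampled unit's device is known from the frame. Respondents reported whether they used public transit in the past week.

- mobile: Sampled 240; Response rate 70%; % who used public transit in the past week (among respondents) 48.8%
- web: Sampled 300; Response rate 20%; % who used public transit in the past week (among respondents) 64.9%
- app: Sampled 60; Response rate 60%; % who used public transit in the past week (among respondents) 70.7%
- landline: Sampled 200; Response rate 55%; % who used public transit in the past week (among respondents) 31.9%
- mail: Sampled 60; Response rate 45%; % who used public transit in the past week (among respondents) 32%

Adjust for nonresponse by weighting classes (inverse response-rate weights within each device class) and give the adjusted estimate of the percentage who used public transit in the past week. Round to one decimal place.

With weight = n_sampled/n_responded per class, the weighted class total is n_sampled:
  mobile: 240 × 48.8 = 11,712
  web: 300 × 64.9 = 19,470
  app: 60 × 70.7 = 4242
  landline: 200 × 31.9 = 6380
  mail: 60 × 32 = 1920
Adjusted estimate = 43,724 / 860 = 50.8419 → 50.8%.

50.8%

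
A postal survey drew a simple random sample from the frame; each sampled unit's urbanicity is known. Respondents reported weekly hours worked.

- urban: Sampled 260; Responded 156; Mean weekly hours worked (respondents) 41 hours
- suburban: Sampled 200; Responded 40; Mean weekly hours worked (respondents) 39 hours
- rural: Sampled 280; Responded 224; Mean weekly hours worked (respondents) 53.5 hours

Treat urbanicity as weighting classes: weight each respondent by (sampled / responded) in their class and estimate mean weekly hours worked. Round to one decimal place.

Response rates by class: urban 156/260 = 60%, suburban 40/200 = 20%, rural 224/280 = 80%.
Weighting each respondent by the inverse class response rate inflates each class back to its sampled size, so the class weight is n_sampled:
  urban: 260 × 41 = 10,660
  suburban: 200 × 39 = 7800
  rural: 280 × 53.5 = 14,980
Adjusted estimate = 33,440 / 740 = 45.1892 → 45.2.

45.2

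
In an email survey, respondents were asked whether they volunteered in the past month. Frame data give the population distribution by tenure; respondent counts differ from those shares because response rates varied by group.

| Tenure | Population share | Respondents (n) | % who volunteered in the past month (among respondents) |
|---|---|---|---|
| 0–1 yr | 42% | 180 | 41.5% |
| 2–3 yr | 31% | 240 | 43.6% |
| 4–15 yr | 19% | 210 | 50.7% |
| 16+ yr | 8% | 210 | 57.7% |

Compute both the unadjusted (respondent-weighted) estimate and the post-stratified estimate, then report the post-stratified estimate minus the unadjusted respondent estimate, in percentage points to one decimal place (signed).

Naive respondent-only estimate (weights = respondent counts):
  (180/840)×41.5 + (240/840)×43.6 + (210/840)×50.7 + (210/840)×57.7 = 48.45%
Post-stratifying to population shares instead:
  0.42×41.5 + 0.31×43.6 + 0.19×50.7 + 0.08×57.7 = 45.195%
Difference = 45.195 − 48.45 = -3.255 pp.

-3.3 percentage points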